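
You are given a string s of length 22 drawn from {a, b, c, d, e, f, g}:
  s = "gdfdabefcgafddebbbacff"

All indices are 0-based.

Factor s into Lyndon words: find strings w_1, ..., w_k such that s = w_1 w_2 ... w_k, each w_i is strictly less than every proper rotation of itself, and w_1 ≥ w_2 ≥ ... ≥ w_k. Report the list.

["g", "df", "d", "abefcgafddebbbacff"]

emit factor 1: 'g' (i=0, period=1)
emit factor 2: 'df' (i=1, period=2)
emit factor 3: 'd' (i=3, period=1)
emit factor 4: 'abefcgafddebbbacff' (i=4, period=18)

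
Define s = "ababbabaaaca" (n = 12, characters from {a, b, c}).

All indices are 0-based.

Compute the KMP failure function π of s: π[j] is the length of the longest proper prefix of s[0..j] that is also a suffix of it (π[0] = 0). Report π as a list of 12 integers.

[0, 0, 1, 2, 0, 1, 2, 3, 1, 1, 0, 1]

π[0] = 0
j=1 s[j]='b': π[1]=0 (border '')
j=2 s[j]='a': π[2]=1 (border 'a')
j=3 s[j]='b': π[3]=2 (border 'ab')
j=4 s[j]='b': k: 2→0; π[4]=0 (border '')
j=5 s[j]='a': π[5]=1 (border 'a')
j=6 s[j]='b': π[6]=2 (border 'ab')
j=7 s[j]='a': π[7]=3 (border 'aba')
j=8 s[j]='a': k: 3→1→0; π[8]=1 (border 'a')
j=9 s[j]='a': k: 1→0; π[9]=1 (border 'a')
j=10 s[j]='c': k: 1→0; π[10]=0 (border '')
j=11 s[j]='a': π[11]=1 (border 'a')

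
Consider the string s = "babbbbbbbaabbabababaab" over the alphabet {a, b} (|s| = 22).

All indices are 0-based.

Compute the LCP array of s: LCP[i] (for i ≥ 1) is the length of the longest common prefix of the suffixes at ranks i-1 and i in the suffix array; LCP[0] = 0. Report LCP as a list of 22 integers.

[0, 3, 1, 2, 3, 5, 2, 3, 0, 1, 4, 2, 4, 6, 3, 1, 3, 2, 3, 4, 5, 6]

sorted suffixes:
  #0 SA[0]=19  'aab'
  #1 SA[1]=9  'aabbabababaab'
  #2 SA[2]=20  'ab'
  #3 SA[3]=17  'abaab'
  #4 SA[4]=15  'ababaab'
  #5 SA[5]=13  'abababaab'
  #6 SA[6]=10  'abbabababaab'
  #7 SA[7]=1  'abbbbbbbaabbabababaab'
  #8 SA[8]=21  'b'
  #9 SA[9]=18  'baab'
  #10 SA[10]=8  'baabbabababaab'
  #11 SA[11]=16  'babaab'
  #12 SA[12]=14  'bababaab'
  #13 SA[13]=12  'babababaab'
  #14 SA[14]=0  'babbbbbbbaabbabababaab'
  #15 SA[15]=7  'bbaabbabababaab'
  #16 SA[16]=11  'bbabababaab'
  #17 SA[17]=6  'bbbaabbabababaab'
  #18 SA[18]=5  'bbbbaabbabababaab'
  #19 SA[19]=4  'bbbbbaabbabababaab'
  #20 SA[20]=3  'bbbbbbaabbabababaab'
  #21 SA[21]=2  'bbbbbbbaabbabababaab'

SA = [19, 9, 20, 17, 15, 13, 10, 1, 21, 18, 8, 16, 14, 12, 0, 7, 11, 6, 5, 4, 3, 2]
i: (SA[i-1],SA[i]) lcp shared
  1: (19,9) 3 'aab'
  2: (9,20) 1 'a'
  3: (20,17) 2 'ab'
  4: (17,15) 3 'aba'
  5: (15,13) 5 'ababa'
  6: (13,10) 2 'ab'
  7: (10,1) 3 'abb'
  8: (1,21) 0 ''
  9: (21,18) 1 'b'
  10: (18,8) 4 'baab'
  11: (8,16) 2 'ba'
  12: (16,14) 4 'baba'
  13: (14,12) 6 'bababa'
  14: (12,0) 3 'bab'
  15: (0,7) 1 'b'
  16: (7,11) 3 'bba'
  17: (11,6) 2 'bb'
  18: (6,5) 3 'bbb'
  19: (5,4) 4 'bbbb'
  20: (4,3) 5 'bbbbb'
  21: (3,2) 6 'bbbbbb'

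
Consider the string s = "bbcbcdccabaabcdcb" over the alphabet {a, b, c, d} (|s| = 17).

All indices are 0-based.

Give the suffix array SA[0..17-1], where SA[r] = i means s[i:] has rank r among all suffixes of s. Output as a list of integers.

rank | idx | suffix
   0 |  10 | aabcdcb
   1 |   8 | abaabcdcb
   2 |  11 | abcdcb
   3 |  16 | b
   4 |   9 | baabcdcb
   5 |   0 | bbcbcdccabaabcdcb
   6 |   1 | bcbcdccabaabcdcb
   7 |  12 | bcdcb
   8 |   3 | bcdccabaabcdcb
   9 |   7 | cabaabcdcb
  10 |  15 | cb
  11 |   2 | cbcdccabaabcdcb
  12 |   6 | ccabaabcdcb
  13 |  13 | cdcb
  14 |   4 | cdccabaabcdcb
  15 |  14 | dcb
  16 |   5 | dccabaabcdcb

[10, 8, 11, 16, 9, 0, 1, 12, 3, 7, 15, 2, 6, 13, 4, 14, 5]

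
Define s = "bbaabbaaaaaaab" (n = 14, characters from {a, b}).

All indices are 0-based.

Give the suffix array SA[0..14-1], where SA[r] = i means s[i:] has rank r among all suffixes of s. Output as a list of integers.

[6, 7, 8, 9, 10, 11, 2, 12, 3, 13, 5, 1, 4, 0]

rank | idx | suffix
   0 |   6 | aaaaaaab
   1 |   7 | aaaaaab
   2 |   8 | aaaaab
   3 |   9 | aaaab
   4 |  10 | aaab
   5 |  11 | aab
   6 |   2 | aabbaaaaaaab
   7 |  12 | ab
   8 |   3 | abbaaaaaaab
   9 |  13 | b
  10 |   5 | baaaaaaab
  11 |   1 | baabbaaaaaaab
  12 |   4 | bbaaaaaaab
  13 |   0 | bbaabbaaaaaaab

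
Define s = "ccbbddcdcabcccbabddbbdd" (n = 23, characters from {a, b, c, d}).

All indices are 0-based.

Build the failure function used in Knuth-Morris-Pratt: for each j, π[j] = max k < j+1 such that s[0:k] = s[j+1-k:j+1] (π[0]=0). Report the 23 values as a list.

π[0] = 0
j=1 s[j]='c': π[1]=1 (border 'c')
j=2 s[j]='b': k: 1→0; π[2]=0 (border '')
j=3 s[j]='b': π[3]=0 (border '')
j=4 s[j]='d': π[4]=0 (border '')
j=5 s[j]='d': π[5]=0 (border '')
j=6 s[j]='c': π[6]=1 (border 'c')
j=7 s[j]='d': k: 1→0; π[7]=0 (border '')
j=8 s[j]='c': π[8]=1 (border 'c')
j=9 s[j]='a': k: 1→0; π[9]=0 (border '')
j=10 s[j]='b': π[10]=0 (border '')
j=11 s[j]='c': π[11]=1 (border 'c')
j=12 s[j]='c': π[12]=2 (border 'cc')
j=13 s[j]='c': k: 2→1; π[13]=2 (border 'cc')
j=14 s[j]='b': π[14]=3 (border 'ccb')
j=15 s[j]='a': k: 3→0; π[15]=0 (border '')
j=16 s[j]='b': π[16]=0 (border '')
j=17 s[j]='d': π[17]=0 (border '')
j=18 s[j]='d': π[18]=0 (border '')
j=19 s[j]='b': π[19]=0 (border '')
j=20 s[j]='b': π[20]=0 (border '')
j=21 s[j]='d': π[21]=0 (border '')
j=22 s[j]='d': π[22]=0 (border '')

[0, 1, 0, 0, 0, 0, 1, 0, 1, 0, 0, 1, 2, 2, 3, 0, 0, 0, 0, 0, 0, 0, 0]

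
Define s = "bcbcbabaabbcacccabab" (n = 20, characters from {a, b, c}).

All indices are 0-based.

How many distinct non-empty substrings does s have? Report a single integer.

180

rank→(start, suffix):
  0 → (7, 'aabbcacccabab')
  1 → (18, 'ab')
  2 → (5, 'abaabbcacccabab')
  3 → (16, 'abab')
  4 → (8, 'abbcacccabab')
  5 → (12, 'acccabab')
  6 → (19, 'b')
  7 → (6, 'baabbcacccabab')
  8 → (17, 'bab')
  9 → (4, 'babaabbcacccabab')
  10 → (9, 'bbcacccabab')
  11 → (10, 'bcacccabab')
  12 → (2, 'bcbabaabbcacccabab')
  13 → (0, 'bcbcbabaabbcacccabab')
  14 → (15, 'cabab')
  15 → (11, 'cacccabab')
  16 → (3, 'cbabaabbcacccabab')
  17 → (1, 'cbcbabaabbcacccabab')
  18 → (14, 'ccabab')
  19 → (13, 'cccabab')

SA = [7, 18, 5, 16, 8, 12, 19, 6, 17, 4, 9, 10, 2, 0, 15, 11, 3, 1, 14, 13]
i: (SA[i-1],SA[i]) lcp shared
  1: (7,18) 1 'a'
  2: (18,5) 2 'ab'
  3: (5,16) 3 'aba'
  4: (16,8) 2 'ab'
  5: (8,12) 1 'a'
  6: (12,19) 0 ''
  7: (19,6) 1 'b'
  8: (6,17) 2 'ba'
  9: (17,4) 3 'bab'
  10: (4,9) 1 'b'
  11: (9,10) 1 'b'
  12: (10,2) 2 'bc'
  13: (2,0) 3 'bcb'
  14: (0,15) 0 ''
  15: (15,11) 2 'ca'
  16: (11,3) 1 'c'
  17: (3,1) 2 'cb'
  18: (1,14) 1 'c'
  19: (14,13) 2 'cc'

n(n+1)/2 = 20·21/2 = 210
Σ LCP = 0 + 1 + 2 + 3 + 2 + 1 + 0 + 1 + 2 + 3 + 1 + 1 + 2 + 3 + 0 + 2 + 1 + 2 + 1 + 2 = 30
distinct = 210 − 30 = 180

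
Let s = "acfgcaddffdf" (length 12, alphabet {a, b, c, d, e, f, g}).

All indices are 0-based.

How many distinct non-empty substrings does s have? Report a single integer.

rank→(start, suffix):
  0 → (0, 'acfgcaddffdf')
  1 → (5, 'addffdf')
  2 → (4, 'caddffdf')
  3 → (1, 'cfgcaddffdf')
  4 → (6, 'ddffdf')
  5 → (10, 'df')
  6 → (7, 'dffdf')
  7 → (11, 'f')
  8 → (9, 'fdf')
  9 → (8, 'ffdf')
  10 → (2, 'fgcaddffdf')
  11 → (3, 'gcaddffdf')

SA = [0, 5, 4, 1, 6, 10, 7, 11, 9, 8, 2, 3]
[i] adj suffixes → lcp
  [1] 0/5 → 1 ('a')
  [2] 5/4 → 0 ('')
  [3] 4/1 → 1 ('c')
  [4] 1/6 → 0 ('')
  [5] 6/10 → 1 ('d')
  [6] 10/7 → 2 ('df')
  [7] 7/11 → 0 ('')
  [8] 11/9 → 1 ('f')
  [9] 9/8 → 1 ('f')
  [10] 8/2 → 1 ('f')
  [11] 2/3 → 0 ('')

n(n+1)/2 = 12·13/2 = 78
Σ LCP = 0 + 1 + 0 + 1 + 0 + 1 + 2 + 0 + 1 + 1 + 1 + 0 = 8
distinct = 78 − 8 = 70

70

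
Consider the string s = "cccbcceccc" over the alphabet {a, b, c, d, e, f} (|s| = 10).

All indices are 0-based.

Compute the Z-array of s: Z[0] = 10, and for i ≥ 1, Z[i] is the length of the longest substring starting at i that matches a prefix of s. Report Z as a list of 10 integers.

Z[0]=10
i=1: outside box; Z[1]=2 scan→box=[1,3)
i=2: min(r-i=1, Z[1]=2)=1; Z[2]=1
i=3: outside box; Z[3]=0
i=4: outside box; Z[4]=2 scan→box=[4,6)
i=5: min(r-i=1, Z[1]=2)=1; Z[5]=1
i=6: outside box; Z[6]=0
i=7: outside box; Z[7]=3 scan→box=[7,10)
i=8: min(r-i=2, Z[1]=2)=2; Z[8]=2
i=9: min(r-i=1, Z[2]=1)=1; Z[9]=1

[10, 2, 1, 0, 2, 1, 0, 3, 2, 1]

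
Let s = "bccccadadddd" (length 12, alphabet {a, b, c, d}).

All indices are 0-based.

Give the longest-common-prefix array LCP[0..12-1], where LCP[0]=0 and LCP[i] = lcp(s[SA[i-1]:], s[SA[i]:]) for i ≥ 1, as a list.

rank | idx | suffix
   0 |   5 | adadddd
   1 |   7 | adddd
   2 |   0 | bccccadadddd
   3 |   4 | cadadddd
   4 |   3 | ccadadddd
   5 |   2 | cccadadddd
   6 |   1 | ccccadadddd
   7 |  11 | d
   8 |   6 | dadddd
   9 |  10 | dd
  10 |   9 | ddd
  11 |   8 | dddd

SA = [5, 7, 0, 4, 3, 2, 1, 11, 6, 10, 9, 8]
rank  pair      lcp
   1  s[5:],s[7:]  2  'ad'
   2  s[7:],s[0:]  0  ''
   3  s[0:],s[4:]  0  ''
   4  s[4:],s[3:]  1  'c'
   5  s[3:],s[2:]  2  'cc'
   6  s[2:],s[1:]  3  'ccc'
   7  s[1:],s[11:]  0  ''
   8  s[11:],s[6:]  1  'd'
   9  s[6:],s[10:]  1  'd'
  10  s[10:],s[9:]  2  'dd'
  11  s[9:],s[8:]  3  'ddd'

[0, 2, 0, 0, 1, 2, 3, 0, 1, 1, 2, 3]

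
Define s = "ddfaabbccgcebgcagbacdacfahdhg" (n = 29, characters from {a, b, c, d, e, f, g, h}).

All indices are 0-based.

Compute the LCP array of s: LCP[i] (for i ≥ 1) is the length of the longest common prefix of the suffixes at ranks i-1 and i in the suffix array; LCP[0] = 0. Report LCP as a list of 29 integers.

[0, 1, 1, 2, 1, 1, 0, 1, 1, 1, 0, 1, 1, 1, 1, 1, 0, 1, 1, 1, 0, 0, 2, 0, 1, 1, 2, 0, 1]

rank→(start, suffix):
  0 → (3, 'aabbccgcebgcagbacdacfahdhg')
  1 → (4, 'abbccgcebgcagbacdacfahdhg')
  2 → (18, 'acdacfahdhg')
  3 → (21, 'acfahdhg')
  4 → (15, 'agbacdacfahdhg')
  5 → (24, 'ahdhg')
  6 → (17, 'bacdacfahdhg')
  7 → (5, 'bbccgcebgcagbacdacfahdhg')
  8 → (6, 'bccgcebgcagbacdacfahdhg')
  9 → (12, 'bgcagbacdacfahdhg')
  10 → (14, 'cagbacdacfahdhg')
  11 → (7, 'ccgcebgcagbacdacfahdhg')
  12 → (19, 'cdacfahdhg')
  13 → (10, 'cebgcagbacdacfahdhg')
  14 → (22, 'cfahdhg')
  15 → (8, 'cgcebgcagbacdacfahdhg')
  16 → (20, 'dacfahdhg')
  17 → (0, 'ddfaabbccgcebgcagbacdacfahdhg')
  18 → (1, 'dfaabbccgcebgcagbacdacfahdhg')
  19 → (26, 'dhg')
  20 → (11, 'ebgcagbacdacfahdhg')
  21 → (2, 'faabbccgcebgcagbacdacfahdhg')
  22 → (23, 'fahdhg')
  23 → (28, 'g')
  24 → (16, 'gbacdacfahdhg')
  25 → (13, 'gcagbacdacfahdhg')
  26 → (9, 'gcebgcagbacdacfahdhg')
  27 → (25, 'hdhg')
  28 → (27, 'hg')

SA = [3, 4, 18, 21, 15, 24, 17, 5, 6, 12, 14, 7, 19, 10, 22, 8, 20, 0, 1, 26, 11, 2, 23, 28, 16, 13, 9, 25, 27]
rank  pair      lcp
   1  s[3:],s[4:]  1  'a'
   2  s[4:],s[18:]  1  'a'
   3  s[18:],s[21:]  2  'ac'
   4  s[21:],s[15:]  1  'a'
   5  s[15:],s[24:]  1  'a'
   6  s[24:],s[17:]  0  ''
   7  s[17:],s[5:]  1  'b'
   8  s[5:],s[6:]  1  'b'
   9  s[6:],s[12:]  1  'b'
  10  s[12:],s[14:]  0  ''
  11  s[14:],s[7:]  1  'c'
  12  s[7:],s[19:]  1  'c'
  13  s[19:],s[10:]  1  'c'
  14  s[10:],s[22:]  1  'c'
  15  s[22:],s[8:]  1  'c'
  16  s[8:],s[20:]  0  ''
  17  s[20:],s[0:]  1  'd'
  18  s[0:],s[1:]  1  'd'
  19  s[1:],s[26:]  1  'd'
  20  s[26:],s[11:]  0  ''
  21  s[11:],s[2:]  0  ''
  22  s[2:],s[23:]  2  'fa'
  23  s[23:],s[28:]  0  ''
  24  s[28:],s[16:]  1  'g'
  25  s[16:],s[13:]  1  'g'
  26  s[13:],s[9:]  2  'gc'
  27  s[9:],s[25:]  0  ''
  28  s[25:],s[27:]  1  'h'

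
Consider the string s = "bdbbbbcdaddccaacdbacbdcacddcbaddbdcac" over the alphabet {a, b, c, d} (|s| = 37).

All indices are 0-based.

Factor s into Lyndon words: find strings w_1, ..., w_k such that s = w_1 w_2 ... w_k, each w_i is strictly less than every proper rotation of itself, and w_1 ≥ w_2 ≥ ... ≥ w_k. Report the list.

emit factor 1: 'bd' (i=0, period=2)
emit factor 2: 'bbbbcd' (i=2, period=6)
emit factor 3: 'addcc' (i=8, period=5)
emit factor 4: 'aacdbacbdcacddcbaddbdcac' (i=13, period=24)

["bd", "bbbbcd", "addcc", "aacdbacbdcacddcbaddbdcac"]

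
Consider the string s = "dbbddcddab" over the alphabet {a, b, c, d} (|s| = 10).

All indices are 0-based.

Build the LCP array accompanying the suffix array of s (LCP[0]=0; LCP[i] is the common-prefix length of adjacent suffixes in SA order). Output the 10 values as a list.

rank | idx | suffix
   0 |   8 | ab
   1 |   9 | b
   2 |   1 | bbddcddab
   3 |   2 | bddcddab
   4 |   5 | cddab
   5 |   7 | dab
   6 |   0 | dbbddcddab
   7 |   4 | dcddab
   8 |   6 | ddab
   9 |   3 | ddcddab

SA = [8, 9, 1, 2, 5, 7, 0, 4, 6, 3]
i: (SA[i-1],SA[i]) lcp shared
  1: (8,9) 0 ''
  2: (9,1) 1 'b'
  3: (1,2) 1 'b'
  4: (2,5) 0 ''
  5: (5,7) 0 ''
  6: (7,0) 1 'd'
  7: (0,4) 1 'd'
  8: (4,6) 1 'd'
  9: (6,3) 2 'dd'

[0, 0, 1, 1, 0, 0, 1, 1, 1, 2]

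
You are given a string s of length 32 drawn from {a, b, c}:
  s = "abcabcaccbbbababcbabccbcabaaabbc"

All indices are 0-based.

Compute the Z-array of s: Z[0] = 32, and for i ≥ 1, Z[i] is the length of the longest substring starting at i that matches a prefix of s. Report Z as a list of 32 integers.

Z[0]=32
i=1: i≥r, start 0; Z[1]=0
i=2: i≥r, start 0; Z[2]=0
i=3: i≥r, start 0; Z[3]=4 scan→box=[3,7)
i=4: min(r-i=3, Z[1]=0)=0; Z[4]=0
i=5: min(r-i=2, Z[2]=0)=0; Z[5]=0
i=6: min(r-i=1, Z[3]=4)=1; Z[6]=1
i=7: i≥r, start 0; Z[7]=0
i=8: i≥r, start 0; Z[8]=0
i=9: i≥r, start 0; Z[9]=0
i=10: i≥r, start 0; Z[10]=0
i=11: i≥r, start 0; Z[11]=0
i=12: i≥r, start 0; Z[12]=2 scan→box=[12,14)
i=13: min(r-i=1, Z[1]=0)=0; Z[13]=0
i=14: i≥r, start 0; Z[14]=3 scan→box=[14,17)
i=15: min(r-i=2, Z[1]=0)=0; Z[15]=0
i=16: min(r-i=1, Z[2]=0)=0; Z[16]=0
i=17: i≥r, start 0; Z[17]=0
i=18: i≥r, start 0; Z[18]=3 scan→box=[18,21)
i=19: min(r-i=2, Z[1]=0)=0; Z[19]=0
i=20: min(r-i=1, Z[2]=0)=0; Z[20]=0
i=21: i≥r, start 0; Z[21]=0
i=22: i≥r, start 0; Z[22]=0
i=23: i≥r, start 0; Z[23]=0
i=24: i≥r, start 0; Z[24]=2 scan→box=[24,26)
i=25: min(r-i=1, Z[1]=0)=0; Z[25]=0
i=26: i≥r, start 0; Z[26]=1 scan→box=[26,27)
i=27: i≥r, start 0; Z[27]=1 scan→box=[27,28)
i=28: i≥r, start 0; Z[28]=2 scan→box=[28,30)
i=29: min(r-i=1, Z[1]=0)=0; Z[29]=0
i=30: i≥r, start 0; Z[30]=0
i=31: i≥r, start 0; Z[31]=0

[32, 0, 0, 4, 0, 0, 1, 0, 0, 0, 0, 0, 2, 0, 3, 0, 0, 0, 3, 0, 0, 0, 0, 0, 2, 0, 1, 1, 2, 0, 0, 0]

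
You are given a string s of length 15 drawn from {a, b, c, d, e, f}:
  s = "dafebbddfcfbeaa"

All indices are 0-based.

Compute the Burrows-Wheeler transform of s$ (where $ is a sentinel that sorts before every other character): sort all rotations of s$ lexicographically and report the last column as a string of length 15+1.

aaedebff$bdbfcda

rank  rotation          last
    0  $dafebbddfcfbeaa  a
    1  a$dafebbddfcfbea  a
    2  aa$dafebbddfcfbe  e
    3  afebbddfcfbeaa$d  d
    4  bbddfcfbeaa$dafe  e
    5  bddfcfbeaa$dafeb  b
    6  beaa$dafebbddfcf  f
    7  cfbeaa$dafebbddf  f
    8  dafebbddfcfbeaa$  $
    9  ddfcfbeaa$dafebb  b
   10  dfcfbeaa$dafebbd  d
   11  eaa$dafebbddfcfb  b
   12  ebbddfcfbeaa$daf  f
   13  fbeaa$dafebbddfc  c
   14  fcfbeaa$dafebbdd  d
   15  febbddfcfbeaa$da  a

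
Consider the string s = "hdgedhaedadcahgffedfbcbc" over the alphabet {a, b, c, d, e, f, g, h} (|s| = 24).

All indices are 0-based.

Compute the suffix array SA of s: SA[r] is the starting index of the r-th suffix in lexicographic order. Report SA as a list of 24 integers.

[9, 6, 12, 22, 20, 23, 11, 21, 8, 10, 18, 1, 4, 7, 17, 3, 19, 16, 15, 2, 14, 5, 0, 13]

sorted suffixes:
  #0 SA[0]=9  'adcahgffedfbcbc'
  #1 SA[1]=6  'aedadcahgffedfbcbc'
  #2 SA[2]=12  'ahgffedfbcbc'
  #3 SA[3]=22  'bc'
  #4 SA[4]=20  'bcbc'
  #5 SA[5]=23  'c'
  #6 SA[6]=11  'cahgffedfbcbc'
  #7 SA[7]=21  'cbc'
  #8 SA[8]=8  'dadcahgffedfbcbc'
  #9 SA[9]=10  'dcahgffedfbcbc'
  #10 SA[10]=18  'dfbcbc'
  #11 SA[11]=1  'dgedhaedadcahgffedfbcbc'
  #12 SA[12]=4  'dhaedadcahgffedfbcbc'
  #13 SA[13]=7  'edadcahgffedfbcbc'
  #14 SA[14]=17  'edfbcbc'
  #15 SA[15]=3  'edhaedadcahgffedfbcbc'
  #16 SA[16]=19  'fbcbc'
  #17 SA[17]=16  'fedfbcbc'
  #18 SA[18]=15  'ffedfbcbc'
  #19 SA[19]=2  'gedhaedadcahgffedfbcbc'
  #20 SA[20]=14  'gffedfbcbc'
  #21 SA[21]=5  'haedadcahgffedfbcbc'
  #22 SA[22]=0  'hdgedhaedadcahgffedfbcbc'
  #23 SA[23]=13  'hgffedfbcbc'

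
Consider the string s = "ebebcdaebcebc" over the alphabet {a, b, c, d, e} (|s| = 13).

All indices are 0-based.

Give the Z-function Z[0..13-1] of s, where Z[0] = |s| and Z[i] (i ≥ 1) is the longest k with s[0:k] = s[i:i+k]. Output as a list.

[13, 0, 2, 0, 0, 0, 0, 2, 0, 0, 2, 0, 0]

Z[0]=13
i=1: i≥r, start 0; Z[1]=0
i=2: i≥r, start 0; Z[2]=2 scan→box=[2,4)
i=3: min(r-i=1, Z[1]=0)=0; Z[3]=0
i=4: i≥r, start 0; Z[4]=0
i=5: i≥r, start 0; Z[5]=0
i=6: i≥r, start 0; Z[6]=0
i=7: i≥r, start 0; Z[7]=2 scan→box=[7,9)
i=8: min(r-i=1, Z[1]=0)=0; Z[8]=0
i=9: i≥r, start 0; Z[9]=0
i=10: i≥r, start 0; Z[10]=2 scan→box=[10,12)
i=11: min(r-i=1, Z[1]=0)=0; Z[11]=0
i=12: i≥r, start 0; Z[12]=0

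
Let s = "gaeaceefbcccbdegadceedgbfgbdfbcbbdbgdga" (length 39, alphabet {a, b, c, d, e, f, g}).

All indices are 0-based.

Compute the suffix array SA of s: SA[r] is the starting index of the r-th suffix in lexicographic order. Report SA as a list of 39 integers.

sorted suffixes:
  #0 SA[0]=38  'a'
  #1 SA[1]=3  'aceefbcccbdegadceedgbfgbdfbcbbdbgdga'
  #2 SA[2]=16  'adceedgbfgbdfbcbbdbgdga'
  #3 SA[3]=1  'aeaceefbcccbdegadceedgbfgbdfbcbbdbgdga'
  #4 SA[4]=31  'bbdbgdga'
  #5 SA[5]=29  'bcbbdbgdga'
  #6 SA[6]=8  'bcccbdegadceedgbfgbdfbcbbdbgdga'
  #7 SA[7]=32  'bdbgdga'
  #8 SA[8]=12  'bdegadceedgbfgbdfbcbbdbgdga'
  #9 SA[9]=26  'bdfbcbbdbgdga'
  #10 SA[10]=23  'bfgbdfbcbbdbgdga'
  #11 SA[11]=34  'bgdga'
  #12 SA[12]=30  'cbbdbgdga'
  #13 SA[13]=11  'cbdegadceedgbfgbdfbcbbdbgdga'
  #14 SA[14]=10  'ccbdegadceedgbfgbdfbcbbdbgdga'
  #15 SA[15]=9  'cccbdegadceedgbfgbdfbcbbdbgdga'
  #16 SA[16]=18  'ceedgbfgbdfbcbbdbgdga'
  #17 SA[17]=4  'ceefbcccbdegadceedgbfgbdfbcbbdbgdga'
  #18 SA[18]=33  'dbgdga'
  #19 SA[19]=17  'dceedgbfgbdfbcbbdbgdga'
  #20 SA[20]=13  'degadceedgbfgbdfbcbbdbgdga'
  #21 SA[21]=27  'dfbcbbdbgdga'
  #22 SA[22]=36  'dga'
  #23 SA[23]=21  'dgbfgbdfbcbbdbgdga'
  #24 SA[24]=2  'eaceefbcccbdegadceedgbfgbdfbcbbdbgdga'
  #25 SA[25]=20  'edgbfgbdfbcbbdbgdga'
  #26 SA[26]=19  'eedgbfgbdfbcbbdbgdga'
  #27 SA[27]=5  'eefbcccbdegadceedgbfgbdfbcbbdbgdga'
  #28 SA[28]=6  'efbcccbdegadceedgbfgbdfbcbbdbgdga'
  #29 SA[29]=14  'egadceedgbfgbdfbcbbdbgdga'
  #30 SA[30]=28  'fbcbbdbgdga'
  #31 SA[31]=7  'fbcccbdegadceedgbfgbdfbcbbdbgdga'
  #32 SA[32]=24  'fgbdfbcbbdbgdga'
  #33 SA[33]=37  'ga'
  #34 SA[34]=15  'gadceedgbfgbdfbcbbdbgdga'
  #35 SA[35]=0  'gaeaceefbcccbdegadceedgbfgbdfbcbbdbgdga'
  #36 SA[36]=25  'gbdfbcbbdbgdga'
  #37 SA[37]=22  'gbfgbdfbcbbdbgdga'
  #38 SA[38]=35  'gdga'

[38, 3, 16, 1, 31, 29, 8, 32, 12, 26, 23, 34, 30, 11, 10, 9, 18, 4, 33, 17, 13, 27, 36, 21, 2, 20, 19, 5, 6, 14, 28, 7, 24, 37, 15, 0, 25, 22, 35]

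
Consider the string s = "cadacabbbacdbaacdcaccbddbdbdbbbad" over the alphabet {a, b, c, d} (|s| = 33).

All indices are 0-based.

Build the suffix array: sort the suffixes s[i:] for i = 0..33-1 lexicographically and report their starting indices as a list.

sorted suffixes:
  #0 SA[0]=13  'aacdcaccbddbdbdbbbad'
  #1 SA[1]=5  'abbbacdbaacdcaccbddbdbdbbbad'
  #2 SA[2]=3  'acabbbacdbaacdcaccbddbdbdbbbad'
  #3 SA[3]=18  'accbddbdbdbbbad'
  #4 SA[4]=9  'acdbaacdcaccbddbdbdbbbad'
  #5 SA[5]=14  'acdcaccbddbdbdbbbad'
  #6 SA[6]=31  'ad'
  #7 SA[7]=1  'adacabbbacdbaacdcaccbddbdbdbbbad'
  #8 SA[8]=12  'baacdcaccbddbdbdbbbad'
  #9 SA[9]=8  'bacdbaacdcaccbddbdbdbbbad'
  #10 SA[10]=30  'bad'
  #11 SA[11]=7  'bbacdbaacdcaccbddbdbdbbbad'
  #12 SA[12]=29  'bbad'
  #13 SA[13]=6  'bbbacdbaacdcaccbddbdbdbbbad'
  #14 SA[14]=28  'bbbad'
  #15 SA[15]=26  'bdbbbad'
  #16 SA[16]=24  'bdbdbbbad'
  #17 SA[17]=21  'bddbdbdbbbad'
  #18 SA[18]=4  'cabbbacdbaacdcaccbddbdbdbbbad'
  #19 SA[19]=17  'caccbddbdbdbbbad'
  #20 SA[20]=0  'cadacabbbacdbaacdcaccbddbdbdbbbad'
  #21 SA[21]=20  'cbddbdbdbbbad'
  #22 SA[22]=19  'ccbddbdbdbbbad'
  #23 SA[23]=10  'cdbaacdcaccbddbdbdbbbad'
  #24 SA[24]=15  'cdcaccbddbdbdbbbad'
  #25 SA[25]=32  'd'
  #26 SA[26]=2  'dacabbbacdbaacdcaccbddbdbdbbbad'
  #27 SA[27]=11  'dbaacdcaccbddbdbdbbbad'
  #28 SA[28]=27  'dbbbad'
  #29 SA[29]=25  'dbdbbbad'
  #30 SA[30]=23  'dbdbdbbbad'
  #31 SA[31]=16  'dcaccbddbdbdbbbad'
  #32 SA[32]=22  'ddbdbdbbbad'

[13, 5, 3, 18, 9, 14, 31, 1, 12, 8, 30, 7, 29, 6, 28, 26, 24, 21, 4, 17, 0, 20, 19, 10, 15, 32, 2, 11, 27, 25, 23, 16, 22]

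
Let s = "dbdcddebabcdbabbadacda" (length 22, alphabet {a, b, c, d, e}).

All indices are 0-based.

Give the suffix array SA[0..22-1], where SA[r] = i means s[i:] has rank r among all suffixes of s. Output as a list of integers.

sorted suffixes:
  #0 SA[0]=21  'a'
  #1 SA[1]=13  'abbadacda'
  #2 SA[2]=8  'abcdbabbadacda'
  #3 SA[3]=18  'acda'
  #4 SA[4]=16  'adacda'
  #5 SA[5]=12  'babbadacda'
  #6 SA[6]=7  'babcdbabbadacda'
  #7 SA[7]=15  'badacda'
  #8 SA[8]=14  'bbadacda'
  #9 SA[9]=9  'bcdbabbadacda'
  #10 SA[10]=1  'bdcddebabcdbabbadacda'
  #11 SA[11]=19  'cda'
  #12 SA[12]=10  'cdbabbadacda'
  #13 SA[13]=3  'cddebabcdbabbadacda'
  #14 SA[14]=20  'da'
  #15 SA[15]=17  'dacda'
  #16 SA[16]=11  'dbabbadacda'
  #17 SA[17]=0  'dbdcddebabcdbabbadacda'
  #18 SA[18]=2  'dcddebabcdbabbadacda'
  #19 SA[19]=4  'ddebabcdbabbadacda'
  #20 SA[20]=5  'debabcdbabbadacda'
  #21 SA[21]=6  'ebabcdbabbadacda'

[21, 13, 8, 18, 16, 12, 7, 15, 14, 9, 1, 19, 10, 3, 20, 17, 11, 0, 2, 4, 5, 6]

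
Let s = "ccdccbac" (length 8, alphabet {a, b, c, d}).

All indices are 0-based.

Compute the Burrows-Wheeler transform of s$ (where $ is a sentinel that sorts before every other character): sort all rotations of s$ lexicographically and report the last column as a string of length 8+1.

cbcacd$cc

rank  rotation   last
    0  $ccdccbac  c
    1  ac$ccdccb  b
    2  bac$ccdcc  c
    3  c$ccdccba  a
    4  cbac$ccdc  c
    5  ccbac$ccd  d
    6  ccdccbac$  $
    7  cdccbac$c  c
    8  dccbac$cc  c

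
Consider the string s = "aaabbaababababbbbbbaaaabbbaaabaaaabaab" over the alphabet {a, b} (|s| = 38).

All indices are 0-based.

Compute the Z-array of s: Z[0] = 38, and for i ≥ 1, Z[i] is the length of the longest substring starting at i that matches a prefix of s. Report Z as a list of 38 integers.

[38, 2, 1, 0, 0, 2, 1, 0, 1, 0, 1, 0, 1, 0, 0, 0, 0, 0, 0, 3, 5, 2, 1, 0, 0, 0, 4, 2, 1, 0, 3, 4, 2, 1, 0, 2, 1, 0]

Z[0]=38
i=1: i≥r, start 0; Z[1]=2 extend→box=[1,3)
i=2: min(r-i=1, Z[1]=2)=1; Z[2]=1
i=3: i≥r, start 0; Z[3]=0
i=4: i≥r, start 0; Z[4]=0
i=5: i≥r, start 0; Z[5]=2 extend→box=[5,7)
i=6: min(r-i=1, Z[1]=2)=1; Z[6]=1
i=7: i≥r, start 0; Z[7]=0
i=8: i≥r, start 0; Z[8]=1 extend→box=[8,9)
i=9: i≥r, start 0; Z[9]=0
i=10: i≥r, start 0; Z[10]=1 extend→box=[10,11)
i=11: i≥r, start 0; Z[11]=0
i=12: i≥r, start 0; Z[12]=1 extend→box=[12,13)
i=13: i≥r, start 0; Z[13]=0
i=14: i≥r, start 0; Z[14]=0
i=15: i≥r, start 0; Z[15]=0
i=16: i≥r, start 0; Z[16]=0
i=17: i≥r, start 0; Z[17]=0
i=18: i≥r, start 0; Z[18]=0
i=19: i≥r, start 0; Z[19]=3 extend→box=[19,22)
i=20: min(r-i=2, Z[1]=2)=2; Z[20]=5 extend→box=[20,25)
i=21: min(r-i=4, Z[1]=2)=2; Z[21]=2
i=22: min(r-i=3, Z[2]=1)=1; Z[22]=1
i=23: min(r-i=2, Z[3]=0)=0; Z[23]=0
i=24: min(r-i=1, Z[4]=0)=0; Z[24]=0
i=25: i≥r, start 0; Z[25]=0
i=26: i≥r, start 0; Z[26]=4 extend→box=[26,30)
i=27: min(r-i=3, Z[1]=2)=2; Z[27]=2
i=28: min(r-i=2, Z[2]=1)=1; Z[28]=1
i=29: min(r-i=1, Z[3]=0)=0; Z[29]=0
i=30: i≥r, start 0; Z[30]=3 extend→box=[30,33)
i=31: min(r-i=2, Z[1]=2)=2; Z[31]=4 extend→box=[31,35)
i=32: min(r-i=3, Z[1]=2)=2; Z[32]=2
i=33: min(r-i=2, Z[2]=1)=1; Z[33]=1
i=34: min(r-i=1, Z[3]=0)=0; Z[34]=0
i=35: i≥r, start 0; Z[35]=2 extend→box=[35,37)
i=36: min(r-i=1, Z[1]=2)=1; Z[36]=1
i=37: i≥r, start 0; Z[37]=0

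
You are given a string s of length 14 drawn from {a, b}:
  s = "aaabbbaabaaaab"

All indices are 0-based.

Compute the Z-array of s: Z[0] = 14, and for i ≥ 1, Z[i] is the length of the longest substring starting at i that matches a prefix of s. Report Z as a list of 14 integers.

[14, 2, 1, 0, 0, 0, 2, 1, 0, 3, 4, 2, 1, 0]

Z[0]=14
i=1: outside box; Z[1]=2 extend→box=[1,3)
i=2: min(r-i=1, Z[1]=2)=1; Z[2]=1
i=3: outside box; Z[3]=0
i=4: outside box; Z[4]=0
i=5: outside box; Z[5]=0
i=6: outside box; Z[6]=2 extend→box=[6,8)
i=7: min(r-i=1, Z[1]=2)=1; Z[7]=1
i=8: outside box; Z[8]=0
i=9: outside box; Z[9]=3 extend→box=[9,12)
i=10: min(r-i=2, Z[1]=2)=2; Z[10]=4 extend→box=[10,14)
i=11: min(r-i=3, Z[1]=2)=2; Z[11]=2
i=12: min(r-i=2, Z[2]=1)=1; Z[12]=1
i=13: min(r-i=1, Z[3]=0)=0; Z[13]=0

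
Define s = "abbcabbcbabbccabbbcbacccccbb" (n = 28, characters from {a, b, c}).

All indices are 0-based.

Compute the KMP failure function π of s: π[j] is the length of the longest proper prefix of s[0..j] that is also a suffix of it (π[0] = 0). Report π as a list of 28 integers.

π[0] = 0
j=1 s[j]='b': π[1]=0 (border '')
j=2 s[j]='b': π[2]=0 (border '')
j=3 s[j]='c': π[3]=0 (border '')
j=4 s[j]='a': π[4]=1 (border 'a')
j=5 s[j]='b': π[5]=2 (border 'ab')
j=6 s[j]='b': π[6]=3 (border 'abb')
j=7 s[j]='c': π[7]=4 (border 'abbc')
j=8 s[j]='b': k: 4→0; π[8]=0 (border '')
j=9 s[j]='a': π[9]=1 (border 'a')
j=10 s[j]='b': π[10]=2 (border 'ab')
j=11 s[j]='b': π[11]=3 (border 'abb')
j=12 s[j]='c': π[12]=4 (border 'abbc')
j=13 s[j]='c': k: 4→0; π[13]=0 (border '')
j=14 s[j]='a': π[14]=1 (border 'a')
j=15 s[j]='b': π[15]=2 (border 'ab')
j=16 s[j]='b': π[16]=3 (border 'abb')
j=17 s[j]='b': k: 3→0; π[17]=0 (border '')
j=18 s[j]='c': π[18]=0 (border '')
j=19 s[j]='b': π[19]=0 (border '')
j=20 s[j]='a': π[20]=1 (border 'a')
j=21 s[j]='c': k: 1→0; π[21]=0 (border '')
j=22 s[j]='c': π[22]=0 (border '')
j=23 s[j]='c': π[23]=0 (border '')
j=24 s[j]='c': π[24]=0 (border '')
j=25 s[j]='c': π[25]=0 (border '')
j=26 s[j]='b': π[26]=0 (border '')
j=27 s[j]='b': π[27]=0 (border '')

[0, 0, 0, 0, 1, 2, 3, 4, 0, 1, 2, 3, 4, 0, 1, 2, 3, 0, 0, 0, 1, 0, 0, 0, 0, 0, 0, 0]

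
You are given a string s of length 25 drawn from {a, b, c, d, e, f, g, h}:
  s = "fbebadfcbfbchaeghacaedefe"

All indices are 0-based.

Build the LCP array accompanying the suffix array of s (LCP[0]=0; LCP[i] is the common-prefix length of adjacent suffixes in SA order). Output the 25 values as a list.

[0, 1, 1, 2, 0, 1, 1, 1, 0, 1, 1, 0, 1, 0, 1, 1, 1, 1, 0, 2, 1, 1, 0, 0, 2]

sorted suffixes:
  #0 SA[0]=17  'acaedefe'
  #1 SA[1]=4  'adfcbfbchaeghacaedefe'
  #2 SA[2]=19  'aedefe'
  #3 SA[3]=13  'aeghacaedefe'
  #4 SA[4]=3  'badfcbfbchaeghacaedefe'
  #5 SA[5]=10  'bchaeghacaedefe'
  #6 SA[6]=1  'bebadfcbfbchaeghacaedefe'
  #7 SA[7]=8  'bfbchaeghacaedefe'
  #8 SA[8]=18  'caedefe'
  #9 SA[9]=7  'cbfbchaeghacaedefe'
  #10 SA[10]=11  'chaeghacaedefe'
  #11 SA[11]=21  'defe'
  #12 SA[12]=5  'dfcbfbchaeghacaedefe'
  #13 SA[13]=24  'e'
  #14 SA[14]=2  'ebadfcbfbchaeghacaedefe'
  #15 SA[15]=20  'edefe'
  #16 SA[16]=22  'efe'
  #17 SA[17]=14  'eghacaedefe'
  #18 SA[18]=9  'fbchaeghacaedefe'
  #19 SA[19]=0  'fbebadfcbfbchaeghacaedefe'
  #20 SA[20]=6  'fcbfbchaeghacaedefe'
  #21 SA[21]=23  'fe'
  #22 SA[22]=15  'ghacaedefe'
  #23 SA[23]=16  'hacaedefe'
  #24 SA[24]=12  'haeghacaedefe'

SA = [17, 4, 19, 13, 3, 10, 1, 8, 18, 7, 11, 21, 5, 24, 2, 20, 22, 14, 9, 0, 6, 23, 15, 16, 12]
[i] adj suffixes → lcp
  [1] 17/4 → 1 ('a')
  [2] 4/19 → 1 ('a')
  [3] 19/13 → 2 ('ae')
  [4] 13/3 → 0 ('')
  [5] 3/10 → 1 ('b')
  [6] 10/1 → 1 ('b')
  [7] 1/8 → 1 ('b')
  [8] 8/18 → 0 ('')
  [9] 18/7 → 1 ('c')
  [10] 7/11 → 1 ('c')
  [11] 11/21 → 0 ('')
  [12] 21/5 → 1 ('d')
  [13] 5/24 → 0 ('')
  [14] 24/2 → 1 ('e')
  [15] 2/20 → 1 ('e')
  [16] 20/22 → 1 ('e')
  [17] 22/14 → 1 ('e')
  [18] 14/9 → 0 ('')
  [19] 9/0 → 2 ('fb')
  [20] 0/6 → 1 ('f')
  [21] 6/23 → 1 ('f')
  [22] 23/15 → 0 ('')
  [23] 15/16 → 0 ('')
  [24] 16/12 → 2 ('ha')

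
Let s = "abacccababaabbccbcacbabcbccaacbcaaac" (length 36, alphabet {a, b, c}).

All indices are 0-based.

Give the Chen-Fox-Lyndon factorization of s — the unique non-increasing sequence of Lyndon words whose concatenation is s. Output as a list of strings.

["abaccc", "ab", "ab", "aabbccbcacbabcbccaacbc", "aaac"]

emit factor 1: 'abaccc' (i=0, period=6)
emit factor 2: 'ab' (i=6, period=2)
emit factor 3: 'ab' (i=8, period=2)
emit factor 4: 'aabbccbcacbabcbccaacbc' (i=10, period=22)
emit factor 5: 'aaac' (i=32, period=4)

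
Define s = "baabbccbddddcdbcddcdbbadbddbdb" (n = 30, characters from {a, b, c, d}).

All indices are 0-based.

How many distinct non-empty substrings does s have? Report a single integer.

414

rank→(start, suffix):
  0 → (1, 'aabbccbddddcdbcddcdbbadbddbdb')
  1 → (2, 'abbccbddddcdbcddcdbbadbddbdb')
  2 → (22, 'adbddbdb')
  3 → (29, 'b')
  4 → (0, 'baabbccbddddcdbcddcdbbadbddbdb')
  5 → (21, 'badbddbdb')
  6 → (20, 'bbadbddbdb')
  7 → (3, 'bbccbddddcdbcddcdbbadbddbdb')
  8 → (4, 'bccbddddcdbcddcdbbadbddbdb')
  9 → (14, 'bcddcdbbadbddbdb')
  10 → (27, 'bdb')
  11 → (24, 'bddbdb')
  12 → (7, 'bddddcdbcddcdbbadbddbdb')
  13 → (6, 'cbddddcdbcddcdbbadbddbdb')
  14 → (5, 'ccbddddcdbcddcdbbadbddbdb')
  15 → (18, 'cdbbadbddbdb')
  16 → (12, 'cdbcddcdbbadbddbdb')
  17 → (15, 'cddcdbbadbddbdb')
  18 → (28, 'db')
  19 → (19, 'dbbadbddbdb')
  20 → (13, 'dbcddcdbbadbddbdb')
  21 → (26, 'dbdb')
  22 → (23, 'dbddbdb')
  23 → (17, 'dcdbbadbddbdb')
  24 → (11, 'dcdbcddcdbbadbddbdb')
  25 → (25, 'ddbdb')
  26 → (16, 'ddcdbbadbddbdb')
  27 → (10, 'ddcdbcddcdbbadbddbdb')
  28 → (9, 'dddcdbcddcdbbadbddbdb')
  29 → (8, 'ddddcdbcddcdbbadbddbdb')

SA = [1, 2, 22, 29, 0, 21, 20, 3, 4, 14, 27, 24, 7, 6, 5, 18, 12, 15, 28, 19, 13, 26, 23, 17, 11, 25, 16, 10, 9, 8]
i: (SA[i-1],SA[i]) lcp shared
  1: (1,2) 1 'a'
  2: (2,22) 1 'a'
  3: (22,29) 0 ''
  4: (29,0) 1 'b'
  5: (0,21) 2 'ba'
  6: (21,20) 1 'b'
  7: (20,3) 2 'bb'
  8: (3,4) 1 'b'
  9: (4,14) 2 'bc'
  10: (14,27) 1 'b'
  11: (27,24) 2 'bd'
  12: (24,7) 3 'bdd'
  13: (7,6) 0 ''
  14: (6,5) 1 'c'
  15: (5,18) 1 'c'
  16: (18,12) 3 'cdb'
  17: (12,15) 2 'cd'
  18: (15,28) 0 ''
  19: (28,19) 2 'db'
  20: (19,13) 2 'db'
  21: (13,26) 2 'db'
  22: (26,23) 3 'dbd'
  23: (23,17) 1 'd'
  24: (17,11) 4 'dcdb'
  25: (11,25) 1 'd'
  26: (25,16) 2 'dd'
  27: (16,10) 5 'ddcdb'
  28: (10,9) 2 'dd'
  29: (9,8) 3 'ddd'

n(n+1)/2 = 30·31/2 = 465
Σ LCP = 0 + 1 + 1 + 0 + 1 + 2 + 1 + 2 + 1 + 2 + 1 + 2 + 3 + 0 + 1 + 1 + 3 + 2 + 0 + 2 + 2 + 2 + 3 + 1 + 4 + 1 + 2 + 5 + 2 + 3 = 51
distinct = 465 − 51 = 414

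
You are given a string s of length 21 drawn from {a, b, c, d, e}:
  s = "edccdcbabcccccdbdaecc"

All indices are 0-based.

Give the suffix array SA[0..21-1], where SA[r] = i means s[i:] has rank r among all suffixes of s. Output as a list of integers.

rank | idx | suffix
   0 |   7 | abcccccdbdaecc
   1 |  17 | aecc
   2 |   6 | babcccccdbdaecc
   3 |   8 | bcccccdbdaecc
   4 |  15 | bdaecc
   5 |  20 | c
   6 |   5 | cbabcccccdbdaecc
   7 |  19 | cc
   8 |   9 | cccccdbdaecc
   9 |  10 | ccccdbdaecc
  10 |  11 | cccdbdaecc
  11 |  12 | ccdbdaecc
  12 |   2 | ccdcbabcccccdbdaecc
  13 |  13 | cdbdaecc
  14 |   3 | cdcbabcccccdbdaecc
  15 |  16 | daecc
  16 |  14 | dbdaecc
  17 |   4 | dcbabcccccdbdaecc
  18 |   1 | dccdcbabcccccdbdaecc
  19 |  18 | ecc
  20 |   0 | edccdcbabcccccdbdaecc

[7, 17, 6, 8, 15, 20, 5, 19, 9, 10, 11, 12, 2, 13, 3, 16, 14, 4, 1, 18, 0]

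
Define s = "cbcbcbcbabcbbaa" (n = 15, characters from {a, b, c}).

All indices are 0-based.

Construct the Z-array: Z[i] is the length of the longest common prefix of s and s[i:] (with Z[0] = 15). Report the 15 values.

Z[0]=15
i=1: fresh scan; Z[1]=0
i=2: fresh scan; Z[2]=6 extend→box=[2,8)
i=3: min(r-i=5, Z[1]=0)=0; Z[3]=0
i=4: min(r-i=4, Z[2]=6)=4; Z[4]=4
i=5: min(r-i=3, Z[3]=0)=0; Z[5]=0
i=6: min(r-i=2, Z[4]=4)=2; Z[6]=2
i=7: min(r-i=1, Z[5]=0)=0; Z[7]=0
i=8: fresh scan; Z[8]=0
i=9: fresh scan; Z[9]=0
i=10: fresh scan; Z[10]=2 extend→box=[10,12)
i=11: min(r-i=1, Z[1]=0)=0; Z[11]=0
i=12: fresh scan; Z[12]=0
i=13: fresh scan; Z[13]=0
i=14: fresh scan; Z[14]=0

[15, 0, 6, 0, 4, 0, 2, 0, 0, 0, 2, 0, 0, 0, 0]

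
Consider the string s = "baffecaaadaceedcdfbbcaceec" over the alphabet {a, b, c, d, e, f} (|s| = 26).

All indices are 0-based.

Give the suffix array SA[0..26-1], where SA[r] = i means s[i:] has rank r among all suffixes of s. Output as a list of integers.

[6, 7, 21, 10, 8, 1, 0, 18, 19, 25, 5, 20, 15, 22, 11, 9, 14, 16, 24, 4, 13, 23, 12, 17, 3, 2]

rank→(start, suffix):
  0 → (6, 'aaadaceedcdfbbcaceec')
  1 → (7, 'aadaceedcdfbbcaceec')
  2 → (21, 'aceec')
  3 → (10, 'aceedcdfbbcaceec')
  4 → (8, 'adaceedcdfbbcaceec')
  5 → (1, 'affecaaadaceedcdfbbcaceec')
  6 → (0, 'baffecaaadaceedcdfbbcaceec')
  7 → (18, 'bbcaceec')
  8 → (19, 'bcaceec')
  9 → (25, 'c')
  10 → (5, 'caaadaceedcdfbbcaceec')
  11 → (20, 'caceec')
  12 → (15, 'cdfbbcaceec')
  13 → (22, 'ceec')
  14 → (11, 'ceedcdfbbcaceec')
  15 → (9, 'daceedcdfbbcaceec')
  16 → (14, 'dcdfbbcaceec')
  17 → (16, 'dfbbcaceec')
  18 → (24, 'ec')
  19 → (4, 'ecaaadaceedcdfbbcaceec')
  20 → (13, 'edcdfbbcaceec')
  21 → (23, 'eec')
  22 → (12, 'eedcdfbbcaceec')
  23 → (17, 'fbbcaceec')
  24 → (3, 'fecaaadaceedcdfbbcaceec')
  25 → (2, 'ffecaaadaceedcdfbbcaceec')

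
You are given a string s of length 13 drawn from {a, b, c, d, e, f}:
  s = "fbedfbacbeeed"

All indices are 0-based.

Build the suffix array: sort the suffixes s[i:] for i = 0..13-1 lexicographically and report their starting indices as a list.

[6, 5, 1, 8, 7, 12, 3, 11, 2, 10, 9, 4, 0]

rank | idx | suffix
   0 |   6 | acbeeed
   1 |   5 | bacbeeed
   2 |   1 | bedfbacbeeed
   3 |   8 | beeed
   4 |   7 | cbeeed
   5 |  12 | d
   6 |   3 | dfbacbeeed
   7 |  11 | ed
   8 |   2 | edfbacbeeed
   9 |  10 | eed
  10 |   9 | eeed
  11 |   4 | fbacbeeed
  12 |   0 | fbedfbacbeeed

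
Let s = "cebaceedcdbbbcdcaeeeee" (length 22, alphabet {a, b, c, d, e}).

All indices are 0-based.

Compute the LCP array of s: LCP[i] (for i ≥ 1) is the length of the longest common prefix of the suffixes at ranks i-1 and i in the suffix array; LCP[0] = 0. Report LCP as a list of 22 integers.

[0, 1, 0, 1, 2, 1, 0, 1, 2, 1, 2, 0, 1, 2, 0, 1, 1, 1, 2, 2, 3, 4]

rank | idx | suffix
   0 |   3 | aceedcdbbbcdcaeeeee
   1 |  16 | aeeeee
   2 |   2 | baceedcdbbbcdcaeeeee
   3 |  10 | bbbcdcaeeeee
   4 |  11 | bbcdcaeeeee
   5 |  12 | bcdcaeeeee
   6 |  15 | caeeeee
   7 |   8 | cdbbbcdcaeeeee
   8 |  13 | cdcaeeeee
   9 |   0 | cebaceedcdbbbcdcaeeeee
  10 |   4 | ceedcdbbbcdcaeeeee
  11 |   9 | dbbbcdcaeeeee
  12 |  14 | dcaeeeee
  13 |   7 | dcdbbbcdcaeeeee
  14 |  21 | e
  15 |   1 | ebaceedcdbbbcdcaeeeee
  16 |   6 | edcdbbbcdcaeeeee
  17 |  20 | ee
  18 |   5 | eedcdbbbcdcaeeeee
  19 |  19 | eee
  20 |  18 | eeee
  21 |  17 | eeeee

SA = [3, 16, 2, 10, 11, 12, 15, 8, 13, 0, 4, 9, 14, 7, 21, 1, 6, 20, 5, 19, 18, 17]
[i] adj suffixes → lcp
  [1] 3/16 → 1 ('a')
  [2] 16/2 → 0 ('')
  [3] 2/10 → 1 ('b')
  [4] 10/11 → 2 ('bb')
  [5] 11/12 → 1 ('b')
  [6] 12/15 → 0 ('')
  [7] 15/8 → 1 ('c')
  [8] 8/13 → 2 ('cd')
  [9] 13/0 → 1 ('c')
  [10] 0/4 → 2 ('ce')
  [11] 4/9 → 0 ('')
  [12] 9/14 → 1 ('d')
  [13] 14/7 → 2 ('dc')
  [14] 7/21 → 0 ('')
  [15] 21/1 → 1 ('e')
  [16] 1/6 → 1 ('e')
  [17] 6/20 → 1 ('e')
  [18] 20/5 → 2 ('ee')
  [19] 5/19 → 2 ('ee')
  [20] 19/18 → 3 ('eee')
  [21] 18/17 → 4 ('eeee')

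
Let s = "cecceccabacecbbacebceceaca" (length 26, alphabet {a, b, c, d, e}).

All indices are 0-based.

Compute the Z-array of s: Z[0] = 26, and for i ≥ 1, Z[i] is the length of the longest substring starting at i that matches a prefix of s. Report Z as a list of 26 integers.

Z[0]=26
i=1: i≥r, start 0; Z[1]=0
i=2: i≥r, start 0; Z[2]=1 scan→box=[2,3)
i=3: i≥r, start 0; Z[3]=4 scan→box=[3,7)
i=4: min(r-i=3, Z[1]=0)=0; Z[4]=0
i=5: min(r-i=2, Z[2]=1)=1; Z[5]=1
i=6: min(r-i=1, Z[3]=4)=1; Z[6]=1
i=7: i≥r, start 0; Z[7]=0
i=8: i≥r, start 0; Z[8]=0
i=9: i≥r, start 0; Z[9]=0
i=10: i≥r, start 0; Z[10]=3 scan→box=[10,13)
i=11: min(r-i=2, Z[1]=0)=0; Z[11]=0
i=12: min(r-i=1, Z[2]=1)=1; Z[12]=1
i=13: i≥r, start 0; Z[13]=0
i=14: i≥r, start 0; Z[14]=0
i=15: i≥r, start 0; Z[15]=0
i=16: i≥r, start 0; Z[16]=2 scan→box=[16,18)
i=17: min(r-i=1, Z[1]=0)=0; Z[17]=0
i=18: i≥r, start 0; Z[18]=0
i=19: i≥r, start 0; Z[19]=3 scan→box=[19,22)
i=20: min(r-i=2, Z[1]=0)=0; Z[20]=0
i=21: min(r-i=1, Z[2]=1)=1; Z[21]=2 scan→box=[21,23)
i=22: min(r-i=1, Z[1]=0)=0; Z[22]=0
i=23: i≥r, start 0; Z[23]=0
i=24: i≥r, start 0; Z[24]=1 scan→box=[24,25)
i=25: i≥r, start 0; Z[25]=0

[26, 0, 1, 4, 0, 1, 1, 0, 0, 0, 3, 0, 1, 0, 0, 0, 2, 0, 0, 3, 0, 2, 0, 0, 1, 0]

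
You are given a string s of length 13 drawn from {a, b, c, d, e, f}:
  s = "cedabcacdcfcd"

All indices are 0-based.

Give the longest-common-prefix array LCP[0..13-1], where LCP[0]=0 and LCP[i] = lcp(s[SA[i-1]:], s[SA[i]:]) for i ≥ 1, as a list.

[0, 1, 0, 0, 1, 2, 1, 1, 0, 1, 1, 0, 0]

rank→(start, suffix):
  0 → (3, 'abcacdcfcd')
  1 → (6, 'acdcfcd')
  2 → (4, 'bcacdcfcd')
  3 → (5, 'cacdcfcd')
  4 → (11, 'cd')
  5 → (7, 'cdcfcd')
  6 → (0, 'cedabcacdcfcd')
  7 → (9, 'cfcd')
  8 → (12, 'd')
  9 → (2, 'dabcacdcfcd')
  10 → (8, 'dcfcd')
  11 → (1, 'edabcacdcfcd')
  12 → (10, 'fcd')

SA = [3, 6, 4, 5, 11, 7, 0, 9, 12, 2, 8, 1, 10]
[i] adj suffixes → lcp
  [1] 3/6 → 1 ('a')
  [2] 6/4 → 0 ('')
  [3] 4/5 → 0 ('')
  [4] 5/11 → 1 ('c')
  [5] 11/7 → 2 ('cd')
  [6] 7/0 → 1 ('c')
  [7] 0/9 → 1 ('c')
  [8] 9/12 → 0 ('')
  [9] 12/2 → 1 ('d')
  [10] 2/8 → 1 ('d')
  [11] 8/1 → 0 ('')
  [12] 1/10 → 0 ('')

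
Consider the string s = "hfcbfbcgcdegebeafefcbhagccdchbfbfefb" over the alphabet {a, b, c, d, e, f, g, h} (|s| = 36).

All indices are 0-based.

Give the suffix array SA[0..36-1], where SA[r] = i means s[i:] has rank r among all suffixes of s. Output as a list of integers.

rank→(start, suffix):
  0 → (15, 'afefcbhagccdchbfbfefb')
  1 → (22, 'agccdchbfbfefb')
  2 → (35, 'b')
  3 → (5, 'bcgcdegebeafefcbhagccdchbfbfefb')
  4 → (13, 'beafefcbhagccdchbfbfefb')
  5 → (3, 'bfbcgcdegebeafefcbhagccdchbfbfefb')
  6 → (29, 'bfbfefb')
  7 → (31, 'bfefb')
  8 → (20, 'bhagccdchbfbfefb')
  9 → (2, 'cbfbcgcdegebeafefcbhagccdchbfbfefb')
  10 → (19, 'cbhagccdchbfbfefb')
  11 → (24, 'ccdchbfbfefb')
  12 → (25, 'cdchbfbfefb')
  13 → (8, 'cdegebeafefcbhagccdchbfbfefb')
  14 → (6, 'cgcdegebeafefcbhagccdchbfbfefb')
  15 → (27, 'chbfbfefb')
  16 → (26, 'dchbfbfefb')
  17 → (9, 'degebeafefcbhagccdchbfbfefb')
  18 → (14, 'eafefcbhagccdchbfbfefb')
  19 → (12, 'ebeafefcbhagccdchbfbfefb')
  20 → (33, 'efb')
  21 → (17, 'efcbhagccdchbfbfefb')
  22 → (10, 'egebeafefcbhagccdchbfbfefb')
  23 → (34, 'fb')
  24 → (4, 'fbcgcdegebeafefcbhagccdchbfbfefb')
  25 → (30, 'fbfefb')
  26 → (1, 'fcbfbcgcdegebeafefcbhagccdchbfbfefb')
  27 → (18, 'fcbhagccdchbfbfefb')
  28 → (32, 'fefb')
  29 → (16, 'fefcbhagccdchbfbfefb')
  30 → (23, 'gccdchbfbfefb')
  31 → (7, 'gcdegebeafefcbhagccdchbfbfefb')
  32 → (11, 'gebeafefcbhagccdchbfbfefb')
  33 → (21, 'hagccdchbfbfefb')
  34 → (28, 'hbfbfefb')
  35 → (0, 'hfcbfbcgcdegebeafefcbhagccdchbfbfefb')

[15, 22, 35, 5, 13, 3, 29, 31, 20, 2, 19, 24, 25, 8, 6, 27, 26, 9, 14, 12, 33, 17, 10, 34, 4, 30, 1, 18, 32, 16, 23, 7, 11, 21, 28, 0]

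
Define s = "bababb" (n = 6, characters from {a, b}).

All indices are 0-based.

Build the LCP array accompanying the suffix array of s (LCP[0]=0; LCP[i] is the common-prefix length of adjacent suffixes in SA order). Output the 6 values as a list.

rank | idx | suffix
   0 |   1 | ababb
   1 |   3 | abb
   2 |   5 | b
   3 |   0 | bababb
   4 |   2 | babb
   5 |   4 | bb

SA = [1, 3, 5, 0, 2, 4]
rank  pair      lcp
   1  s[1:],s[3:]  2  'ab'
   2  s[3:],s[5:]  0  ''
   3  s[5:],s[0:]  1  'b'
   4  s[0:],s[2:]  3  'bab'
   5  s[2:],s[4:]  1  'b'

[0, 2, 0, 1, 3, 1]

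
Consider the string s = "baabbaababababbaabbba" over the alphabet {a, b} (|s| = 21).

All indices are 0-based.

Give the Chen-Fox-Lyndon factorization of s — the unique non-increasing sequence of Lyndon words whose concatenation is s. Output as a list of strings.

emit factor 1: 'b' (i=0, period=1)
emit factor 2: 'aabb' (i=1, period=4)
emit factor 3: 'aababababbaabbb' (i=5, period=15)
emit factor 4: 'a' (i=20, period=1)

["b", "aabb", "aababababbaabbb", "a"]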